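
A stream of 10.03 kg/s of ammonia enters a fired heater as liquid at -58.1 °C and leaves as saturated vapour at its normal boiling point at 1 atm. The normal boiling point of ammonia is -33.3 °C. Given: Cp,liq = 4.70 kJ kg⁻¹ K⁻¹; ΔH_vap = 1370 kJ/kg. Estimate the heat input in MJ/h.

liquid -58.1→-33.3 °C: 116.56 kJ/kg
vaporisation at -33.3 °C: 1370 kJ/kg
Δh = 116.56 + 1370 = 1486.6 kJ/kg
Q = ṁ·Δh = 10.03 kg/s × 1486.6 kJ/kg = 14910 kJ/s
|Q| = 14910 kW = 53677 MJ/h

Q = 53700 MJ/h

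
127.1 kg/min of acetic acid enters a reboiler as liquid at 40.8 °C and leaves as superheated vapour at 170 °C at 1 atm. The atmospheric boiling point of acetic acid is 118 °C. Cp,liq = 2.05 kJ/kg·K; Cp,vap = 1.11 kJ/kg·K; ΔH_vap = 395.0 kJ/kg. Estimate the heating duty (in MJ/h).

Q = 4660 MJ/h

liquid 40.8→118 °C: 158.26 kJ/kg
vaporisation at 118 °C: 395 kJ/kg
vapour 118→170 °C: 57.72 kJ/kg
Δh = 158.26 + 395 + 57.72 = 610.98 kJ/kg
Q = ṁ·Δh = 127.1 kg/min × 610.98 kJ/kg = 77656 kJ/min
|Q| = 1294.3 kW = 4659.3 MJ/h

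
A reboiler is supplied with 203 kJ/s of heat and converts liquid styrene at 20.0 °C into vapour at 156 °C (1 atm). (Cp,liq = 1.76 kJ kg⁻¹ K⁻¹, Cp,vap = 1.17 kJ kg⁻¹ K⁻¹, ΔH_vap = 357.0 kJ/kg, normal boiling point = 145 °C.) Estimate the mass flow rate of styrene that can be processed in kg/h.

Δh = 1.76×(145−20.0) + 357.0 + 1.17×(156−145) = 589.87 kJ/kg
Q = 203 kJ/s = 203 kJ/s = 730800 kJ/h
ṁ = Q/Δh = 730800 / 589.87 = 1238.9 kg/h

ṁ = 1240 kg/h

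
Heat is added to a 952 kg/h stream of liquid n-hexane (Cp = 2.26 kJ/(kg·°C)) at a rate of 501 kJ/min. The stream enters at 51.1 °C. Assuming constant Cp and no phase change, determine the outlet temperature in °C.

Q = 501 kJ/min = 30060 kJ/h
ΔT = Q/(ṁ·Cp) = 30060/(952×2.26) = 13.972 K
T_out = 51.1 + 13.972 = 65.072 °C

T_out = 65.1 °C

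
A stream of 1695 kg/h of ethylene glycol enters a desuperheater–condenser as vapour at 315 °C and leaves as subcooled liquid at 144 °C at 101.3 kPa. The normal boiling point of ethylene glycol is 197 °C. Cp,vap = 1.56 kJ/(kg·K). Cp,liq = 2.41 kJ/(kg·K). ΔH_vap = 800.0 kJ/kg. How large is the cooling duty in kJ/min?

Q_c = 31400 kJ/min

vapour 315→197 °C: -184.08 kJ/kg
condensation at 197 °C: -800 kJ/kg
liquid 197→144 °C: -127.73 kJ/kg
Δh = -184.08 + -800 + -127.73 = -1111.8 kJ/kg
Q = ṁ·Δh = 1695 kg/h × -1111.8 kJ/kg = -1.8845e+06 kJ/h
|Q| = 523.48 kW = 31409 kJ/min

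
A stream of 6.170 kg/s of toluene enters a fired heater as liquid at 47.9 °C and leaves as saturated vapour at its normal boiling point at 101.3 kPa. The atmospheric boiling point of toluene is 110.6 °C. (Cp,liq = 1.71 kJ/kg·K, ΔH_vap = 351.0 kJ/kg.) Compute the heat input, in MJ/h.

liquid 47.9→110.6 °C: 107.22 kJ/kg
vaporisation at 110.6 °C: 351 kJ/kg
Δh = 107.22 + 351 = 458.22 kJ/kg
Q = ṁ·Δh = 6.170 kg/s × 458.22 kJ/kg = 2827.2 kJ/s
|Q| = 2827.2 kW = 10178 MJ/h

Q = 10200 MJ/h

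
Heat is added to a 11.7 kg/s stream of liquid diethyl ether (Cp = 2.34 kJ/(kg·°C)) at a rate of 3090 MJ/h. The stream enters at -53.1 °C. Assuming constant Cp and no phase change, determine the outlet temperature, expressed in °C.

T_out = -21.7 °C

Q = 3090 MJ/h = 858.33 kJ/s
ΔT = Q/(ṁ·Cp) = 858.33/(11.7×2.34) = 31.351 K
T_out = -53.1 + 31.351 = -21.749 °C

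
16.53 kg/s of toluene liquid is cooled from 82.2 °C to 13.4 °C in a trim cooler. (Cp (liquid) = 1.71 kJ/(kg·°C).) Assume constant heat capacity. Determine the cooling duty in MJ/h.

Q = ṁ·Cp·ΔT = 16.53 × 1.71 × (13.4 − 82.2) = -1944.7 kJ/s
Cooling duty = 7001 MJ/h

Q_c = 7000 MJ/h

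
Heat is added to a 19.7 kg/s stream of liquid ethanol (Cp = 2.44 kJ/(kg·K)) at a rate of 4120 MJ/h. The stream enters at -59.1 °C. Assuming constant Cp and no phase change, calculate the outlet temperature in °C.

Q = 4120 MJ/h = 1144.4 kJ/s
ΔT = Q/(ṁ·Cp) = 1144.4/(19.7×2.44) = 23.809 K
T_out = -59.1 + 23.809 = -35.291 °C

T_out = -35.3 °C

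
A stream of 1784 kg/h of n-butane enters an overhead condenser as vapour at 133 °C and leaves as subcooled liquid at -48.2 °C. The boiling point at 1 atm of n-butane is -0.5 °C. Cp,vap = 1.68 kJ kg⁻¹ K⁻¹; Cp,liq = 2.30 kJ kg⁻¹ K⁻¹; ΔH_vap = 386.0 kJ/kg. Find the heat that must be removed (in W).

vapour 133→-0.5 °C: -224.28 kJ/kg
condensation at -0.5 °C: -386 kJ/kg
liquid -0.5→-48.2 °C: -109.71 kJ/kg
Δh = -224.28 + -386 + -109.71 = -719.99 kJ/kg
Q = ṁ·Δh = 1784 kg/h × -719.99 kJ/kg = -1.2845e+06 kJ/h
|Q| = 356.8 kW = 356800 W

Q_c = 357000 W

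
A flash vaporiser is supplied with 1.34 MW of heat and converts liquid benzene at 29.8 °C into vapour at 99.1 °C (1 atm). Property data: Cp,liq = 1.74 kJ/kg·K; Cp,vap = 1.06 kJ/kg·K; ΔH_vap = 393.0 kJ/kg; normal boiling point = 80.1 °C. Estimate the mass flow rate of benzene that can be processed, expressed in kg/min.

ṁ = 161 kg/min

Δh = 1.74×(80.1−29.8) + 393.0 + 1.06×(99.1−80.1) = 500.66 kJ/kg
Q = 1.34 MW = 1340 kJ/s = 80400 kJ/min
ṁ = Q/Δh = 80400 / 500.66 = 160.59 kg/min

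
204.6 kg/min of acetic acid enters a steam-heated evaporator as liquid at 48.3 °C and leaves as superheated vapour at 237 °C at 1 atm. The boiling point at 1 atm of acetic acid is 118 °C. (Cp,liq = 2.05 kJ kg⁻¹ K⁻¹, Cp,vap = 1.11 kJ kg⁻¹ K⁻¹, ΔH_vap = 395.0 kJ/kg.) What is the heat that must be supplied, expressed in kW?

liquid 48.3→118 °C: 142.88 kJ/kg
vaporisation at 118 °C: 395 kJ/kg
vapour 118→237 °C: 132.09 kJ/kg
Δh = 142.88 + 395 + 132.09 = 669.98 kJ/kg
Q = ṁ·Δh = 204.6 kg/min × 669.98 kJ/kg = 137080 kJ/min
|Q| = 2284.6 kW

Q = 2280 kW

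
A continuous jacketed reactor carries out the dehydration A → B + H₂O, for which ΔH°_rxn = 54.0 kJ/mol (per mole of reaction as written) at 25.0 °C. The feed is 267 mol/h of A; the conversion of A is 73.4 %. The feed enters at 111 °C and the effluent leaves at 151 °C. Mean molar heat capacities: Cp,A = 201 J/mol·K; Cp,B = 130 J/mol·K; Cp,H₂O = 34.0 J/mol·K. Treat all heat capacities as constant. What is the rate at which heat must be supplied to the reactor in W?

Q_in = 3280 W

Extent of reaction ξ = 0.734 × 267 = 195.98 mol/h
Reaction term: ξ·ΔH°_rxn = 195.98 × 54.0 = 10583 kJ/h
Sensible, feed 111→25 °C: -4615.4 kJ/h
Outlet flows (mol/h): A 71.022, B 195.98, H₂O 195.98
Sensible, products 25→151 °C: 5848.4 kJ/h
Q = ΔH = 11816 kJ/h = 3.2822 kW
Heat supplied = 3282.2 W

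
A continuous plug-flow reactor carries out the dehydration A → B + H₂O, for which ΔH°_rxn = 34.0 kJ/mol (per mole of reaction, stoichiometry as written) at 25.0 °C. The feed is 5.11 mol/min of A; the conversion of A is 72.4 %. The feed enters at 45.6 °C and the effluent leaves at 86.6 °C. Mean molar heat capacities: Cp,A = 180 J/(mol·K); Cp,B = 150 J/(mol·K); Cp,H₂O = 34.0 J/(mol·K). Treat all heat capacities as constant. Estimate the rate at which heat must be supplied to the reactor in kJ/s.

Q_in = 2.74 kJ/s

Extent of reaction ξ = 0.724 × 5.11 = 3.6996 mol/min
Reaction term: ξ·ΔH°_rxn = 3.6996 × 34.0 = 125.79 kJ/min
Sensible, feed 45.6→25 °C: -18.948 kJ/min
Outlet flows (mol/min): A 1.4104, B 3.6996, H₂O 3.6996
Sensible, products 25→86.6 °C: 57.571 kJ/min
Q = ΔH = 164.41 kJ/min = 2.7402 kW
Heat supplied = 2.7402 kJ/s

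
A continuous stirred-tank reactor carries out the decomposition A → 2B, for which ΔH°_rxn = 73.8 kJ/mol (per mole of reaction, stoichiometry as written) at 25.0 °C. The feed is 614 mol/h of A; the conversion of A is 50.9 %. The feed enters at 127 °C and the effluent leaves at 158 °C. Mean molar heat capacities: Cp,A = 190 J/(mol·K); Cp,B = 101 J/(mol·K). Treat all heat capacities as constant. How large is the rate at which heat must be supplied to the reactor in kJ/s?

Q_in = 7.55 kJ/s

Extent of reaction ξ = 0.509 × 614 = 312.53 mol/h
Reaction term: ξ·ΔH°_rxn = 312.53 × 73.8 = 23064 kJ/h
Sensible, feed 127→25 °C: -11899 kJ/h
Outlet flows (mol/h): A 301.47, B 625.05
Sensible, products 25→158 °C: 16015 kJ/h
Q = ΔH = 27180 kJ/h = 7.5499 kW
Heat supplied = 7.5499 kJ/s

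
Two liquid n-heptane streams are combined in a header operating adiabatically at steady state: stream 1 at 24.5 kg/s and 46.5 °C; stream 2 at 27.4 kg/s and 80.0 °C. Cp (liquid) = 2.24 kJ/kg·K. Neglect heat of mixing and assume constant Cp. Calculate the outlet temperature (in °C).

Energy balance with Q = 0: Σ ṁᵢCp,ᵢ(T_out − Tᵢ) = 0
Σ ṁᵢCp,ᵢTᵢ = 24.5×2.24×46.5 + 27.4×2.24×80.0 = 7462
Σ ṁᵢCp,ᵢ = 24.5×2.24 + 27.4×2.24 = 116.26
T_out = 7462 / 116.26 = 64.186 °C

T_out = 64.2 °C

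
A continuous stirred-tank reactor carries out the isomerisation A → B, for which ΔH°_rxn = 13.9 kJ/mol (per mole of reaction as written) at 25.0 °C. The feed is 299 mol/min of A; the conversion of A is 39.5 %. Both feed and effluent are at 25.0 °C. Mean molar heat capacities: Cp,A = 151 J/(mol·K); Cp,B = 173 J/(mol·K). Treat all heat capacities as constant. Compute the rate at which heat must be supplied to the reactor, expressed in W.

Q_in = 27400 W

Extent of reaction ξ = 0.395 × 299 = 118.11 mol/min
Reaction term: ξ·ΔH°_rxn = 118.11 × 13.9 = 1641.7 kJ/min
Q = ΔH = 1641.7 kJ/min = 27.361 kW
Heat supplied = 27361 W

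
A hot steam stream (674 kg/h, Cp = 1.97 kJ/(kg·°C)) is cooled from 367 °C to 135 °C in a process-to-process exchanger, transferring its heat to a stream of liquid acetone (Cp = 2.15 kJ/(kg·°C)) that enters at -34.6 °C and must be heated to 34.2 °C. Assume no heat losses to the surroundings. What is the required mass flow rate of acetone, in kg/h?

Heat released by hot stream: Q = 674 × 1.97 × (367 − 135) = 308040 kJ/h
Energy balance on cold side (adiabatic exchanger): Q = ṁ_c·Cp_c·(T_c,out − T_c,in)
ṁ_c = 308040 / [2.15 × (34.2 − -34.6)] = 2082.5 kg/h

ṁ_c = 2080 kg/h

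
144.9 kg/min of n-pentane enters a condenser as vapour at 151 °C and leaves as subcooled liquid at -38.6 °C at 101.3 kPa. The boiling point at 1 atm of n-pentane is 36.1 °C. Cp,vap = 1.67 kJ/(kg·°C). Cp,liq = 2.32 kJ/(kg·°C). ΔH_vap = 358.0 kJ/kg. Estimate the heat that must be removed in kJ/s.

vapour 151→36.1 °C: -191.88 kJ/kg
condensation at 36.1 °C: -358 kJ/kg
liquid 36.1→-38.6 °C: -173.3 kJ/kg
Δh = -191.88 + -358 + -173.3 = -723.19 kJ/kg
Q = ṁ·Δh = 144.9 kg/min × -723.19 kJ/kg = -104790 kJ/min
|Q| = 1746.5 kW

Q_c = 1750 kJ/s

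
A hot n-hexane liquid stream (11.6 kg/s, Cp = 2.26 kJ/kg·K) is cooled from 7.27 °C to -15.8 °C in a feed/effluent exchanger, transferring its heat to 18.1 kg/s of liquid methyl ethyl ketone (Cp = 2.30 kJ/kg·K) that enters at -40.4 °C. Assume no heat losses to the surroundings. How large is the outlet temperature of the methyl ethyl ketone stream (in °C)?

T_c,out = -25.9 °C

Heat released by hot stream: Q = 11.6 × 2.26 × (7.27 − -15.8) = 604.8 kJ/s
Energy balance on cold side (adiabatic exchanger): Q = ṁ_c·Cp_c·(T_c,out − T_c,in)
T_c,out = -40.4 + 604.8/(18.1 × 2.30) = -25.872 °C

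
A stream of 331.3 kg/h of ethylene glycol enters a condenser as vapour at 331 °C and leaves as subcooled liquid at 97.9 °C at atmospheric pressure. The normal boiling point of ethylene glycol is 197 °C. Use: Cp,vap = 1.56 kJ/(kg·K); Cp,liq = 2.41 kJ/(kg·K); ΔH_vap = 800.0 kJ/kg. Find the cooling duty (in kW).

Q_c = 115 kW

vapour 331→197 °C: -209.04 kJ/kg
condensation at 197 °C: -800 kJ/kg
liquid 197→97.9 °C: -238.83 kJ/kg
Δh = -209.04 + -800 + -238.83 = -1247.9 kJ/kg
Q = ṁ·Δh = 331.3 kg/h × -1247.9 kJ/kg = -413420 kJ/h
|Q| = 114.84 kW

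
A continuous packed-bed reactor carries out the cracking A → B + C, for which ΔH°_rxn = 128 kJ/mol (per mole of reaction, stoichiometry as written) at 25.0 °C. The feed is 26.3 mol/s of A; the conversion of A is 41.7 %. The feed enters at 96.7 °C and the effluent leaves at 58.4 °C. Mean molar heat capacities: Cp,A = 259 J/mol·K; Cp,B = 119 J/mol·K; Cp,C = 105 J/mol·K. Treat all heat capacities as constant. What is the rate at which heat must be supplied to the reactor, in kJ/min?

Q_in = 67800 kJ/min

Extent of reaction ξ = 0.417 × 26.3 = 10.967 mol/s
Reaction term: ξ·ΔH°_rxn = 10.967 × 128 = 1403.8 kJ/s
Sensible, feed 96.7→25 °C: -488.4 kJ/s
Outlet flows (mol/s): A 15.333, B 10.967, C 10.967
Sensible, products 25→58.4 °C: 214.69 kJ/s
Q = ΔH = 1130.1 kJ/s = 1130.1 kW
Heat supplied = 67805 kJ/min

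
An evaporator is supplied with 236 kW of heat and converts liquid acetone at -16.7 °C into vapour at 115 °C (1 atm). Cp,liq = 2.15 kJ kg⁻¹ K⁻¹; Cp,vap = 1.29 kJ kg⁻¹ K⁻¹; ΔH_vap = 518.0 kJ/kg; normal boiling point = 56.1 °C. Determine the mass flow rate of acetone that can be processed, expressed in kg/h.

Δh = 2.15×(56.1−-16.7) + 518.0 + 1.29×(115−56.1) = 750.5 kJ/kg
Q = 236 kW = 236 kJ/s = 849600 kJ/h
ṁ = Q/Δh = 849600 / 750.5 = 1132 kg/h

ṁ = 1130 kg/h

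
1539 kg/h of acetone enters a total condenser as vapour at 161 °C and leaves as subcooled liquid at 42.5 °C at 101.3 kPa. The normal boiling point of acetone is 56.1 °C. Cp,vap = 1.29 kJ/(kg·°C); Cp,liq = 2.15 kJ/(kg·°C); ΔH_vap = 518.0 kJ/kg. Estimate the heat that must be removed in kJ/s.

Q_c = 292 kJ/s

vapour 161→56.1 °C: -135.32 kJ/kg
condensation at 56.1 °C: -518 kJ/kg
liquid 56.1→42.5 °C: -29.24 kJ/kg
Δh = -135.32 + -518 + -29.24 = -682.56 kJ/kg
Q = ṁ·Δh = 1539 kg/h × -682.56 kJ/kg = -1.0505e+06 kJ/h
|Q| = 291.79 kW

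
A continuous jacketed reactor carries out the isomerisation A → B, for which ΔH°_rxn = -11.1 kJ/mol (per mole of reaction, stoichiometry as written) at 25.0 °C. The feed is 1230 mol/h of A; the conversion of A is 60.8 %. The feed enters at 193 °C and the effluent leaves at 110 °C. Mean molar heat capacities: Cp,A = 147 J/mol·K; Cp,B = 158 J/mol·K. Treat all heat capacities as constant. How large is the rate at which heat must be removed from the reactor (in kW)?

Q_out = 6.28 kW

Extent of reaction ξ = 0.608 × 1230 = 747.84 mol/h
Reaction term: ξ·ΔH°_rxn = 747.84 × -11.1 = -8301 kJ/h
Sensible, feed 193→25 °C: -30376 kJ/h
Outlet flows (mol/h): A 482.16, B 747.84
Sensible, products 25→110 °C: 16068 kJ/h
Q = ΔH = -22609 kJ/h = -6.2803 kW
Heat removed = 6.2803 kW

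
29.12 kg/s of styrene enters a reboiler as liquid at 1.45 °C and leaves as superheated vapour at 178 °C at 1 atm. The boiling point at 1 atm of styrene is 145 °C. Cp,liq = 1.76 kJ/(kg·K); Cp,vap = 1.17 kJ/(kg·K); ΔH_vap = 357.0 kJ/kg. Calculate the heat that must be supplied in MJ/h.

liquid 1.45→145 °C: 252.65 kJ/kg
vaporisation at 145 °C: 357 kJ/kg
vapour 145→178 °C: 38.61 kJ/kg
Δh = 252.65 + 357 + 38.61 = 648.26 kJ/kg
Q = ṁ·Δh = 29.12 kg/s × 648.26 kJ/kg = 18877 kJ/s
|Q| = 18877 kW = 67958 MJ/h

Q = 68000 MJ/h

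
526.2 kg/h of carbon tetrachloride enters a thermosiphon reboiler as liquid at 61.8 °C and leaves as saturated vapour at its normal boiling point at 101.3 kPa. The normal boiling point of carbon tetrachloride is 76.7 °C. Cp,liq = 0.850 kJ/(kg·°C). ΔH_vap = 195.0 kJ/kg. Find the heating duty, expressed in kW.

Q = 30.4 kW

liquid 61.8→76.7 °C: 12.665 kJ/kg
vaporisation at 76.7 °C: 195 kJ/kg
Δh = 12.665 + 195 = 207.66 kJ/kg
Q = ṁ·Δh = 526.2 kg/h × 207.66 kJ/kg = 109270 kJ/h
|Q| = 30.354 kW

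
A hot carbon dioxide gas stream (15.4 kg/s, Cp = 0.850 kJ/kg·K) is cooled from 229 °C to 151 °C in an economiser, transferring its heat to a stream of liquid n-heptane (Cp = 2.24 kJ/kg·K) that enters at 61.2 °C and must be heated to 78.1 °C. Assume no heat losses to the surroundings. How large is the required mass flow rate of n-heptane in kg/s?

ṁ_c = 27.0 kg/s

Heat released by hot stream: Q = 15.4 × 0.850 × (229 − 151) = 1021 kJ/s
Energy balance on cold side (adiabatic exchanger): Q = ṁ_c·Cp_c·(T_c,out − T_c,in)
ṁ_c = 1021 / [2.24 × (78.1 − 61.2)] = 26.971 kg/s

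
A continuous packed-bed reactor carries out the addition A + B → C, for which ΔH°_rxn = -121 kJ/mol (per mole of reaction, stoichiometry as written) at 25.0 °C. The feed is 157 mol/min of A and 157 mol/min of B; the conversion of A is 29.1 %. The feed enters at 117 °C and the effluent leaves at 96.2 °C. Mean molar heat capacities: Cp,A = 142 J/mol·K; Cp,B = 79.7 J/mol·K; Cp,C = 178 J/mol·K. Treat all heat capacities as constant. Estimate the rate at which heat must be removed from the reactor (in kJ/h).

Q_out = 384000 kJ/h

Extent of reaction ξ = 0.291 × 157 = 45.687 mol/min
Reaction term: ξ·ΔH°_rxn = 45.687 × -121 = -5528.1 kJ/min
Sensible, feed 117→25 °C: -3202.2 kJ/min
Outlet flows (mol/min): A 111.31, B 111.31, C 45.687
Sensible, products 25→96.2 °C: 2336.1 kJ/min
Q = ΔH = -6394.3 kJ/min = -106.57 kW
Heat removed = 383660 kJ/h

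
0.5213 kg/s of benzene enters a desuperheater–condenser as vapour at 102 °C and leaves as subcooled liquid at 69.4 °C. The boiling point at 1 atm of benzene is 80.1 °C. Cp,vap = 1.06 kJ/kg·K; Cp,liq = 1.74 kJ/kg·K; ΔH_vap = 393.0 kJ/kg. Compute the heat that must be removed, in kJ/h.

Q_c = 816000 kJ/h

vapour 102→80.1 °C: -23.214 kJ/kg
condensation at 80.1 °C: -393 kJ/kg
liquid 80.1→69.4 °C: -18.618 kJ/kg
Δh = -23.214 + -393 + -18.618 = -434.83 kJ/kg
Q = ṁ·Δh = 0.5213 kg/s × -434.83 kJ/kg = -226.68 kJ/s
|Q| = 226.68 kW = 816040 kJ/h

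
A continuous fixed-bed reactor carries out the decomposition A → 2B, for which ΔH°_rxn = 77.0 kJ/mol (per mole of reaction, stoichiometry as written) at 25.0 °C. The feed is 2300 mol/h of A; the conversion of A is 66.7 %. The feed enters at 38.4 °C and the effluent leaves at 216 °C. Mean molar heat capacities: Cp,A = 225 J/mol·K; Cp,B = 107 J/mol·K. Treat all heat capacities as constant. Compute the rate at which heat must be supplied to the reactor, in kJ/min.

Q_in = 3450 kJ/min

Extent of reaction ξ = 0.667 × 2300 = 1534.1 mol/h
Reaction term: ξ·ΔH°_rxn = 1534.1 × 77.0 = 118130 kJ/h
Sensible, feed 38.4→25 °C: -6934.5 kJ/h
Outlet flows (mol/h): A 765.9, B 3068.2
Sensible, products 25→216 °C: 95619 kJ/h
Q = ΔH = 206810 kJ/h = 57.447 kW
Heat supplied = 3446.8 kJ/min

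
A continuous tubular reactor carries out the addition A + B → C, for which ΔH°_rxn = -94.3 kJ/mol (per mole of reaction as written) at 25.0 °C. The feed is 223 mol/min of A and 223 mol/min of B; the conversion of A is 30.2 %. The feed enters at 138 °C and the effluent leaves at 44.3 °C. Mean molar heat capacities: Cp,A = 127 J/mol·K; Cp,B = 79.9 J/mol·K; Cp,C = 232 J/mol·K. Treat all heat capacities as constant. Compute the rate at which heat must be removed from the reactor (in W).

Extent of reaction ξ = 0.302 × 223 = 67.346 mol/min
Reaction term: ξ·ΔH°_rxn = 67.346 × -94.3 = -6350.7 kJ/min
Sensible, feed 138→25 °C: -5213.7 kJ/min
Outlet flows (mol/min): A 155.65, B 155.65, C 67.346
Sensible, products 25→44.3 °C: 923.1 kJ/min
Q = ΔH = -10641 kJ/min = -177.35 kW
Heat removed = 177350 W

Q_out = 177000 W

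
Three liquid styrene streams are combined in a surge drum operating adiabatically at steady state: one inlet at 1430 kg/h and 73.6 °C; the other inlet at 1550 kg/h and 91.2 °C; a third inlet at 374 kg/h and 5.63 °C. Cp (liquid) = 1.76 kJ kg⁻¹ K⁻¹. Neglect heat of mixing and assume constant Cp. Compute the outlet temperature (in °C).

Adiabatic, steady state ⇒ Σ ṁᵢCp,ᵢ(T_out − Tᵢ) = 0
T_out = Σ ṁᵢCp,ᵢTᵢ / Σ ṁᵢCp,ᵢ
      = 437740 / 5903 = 74.154 °C

T_out = 74.2 °C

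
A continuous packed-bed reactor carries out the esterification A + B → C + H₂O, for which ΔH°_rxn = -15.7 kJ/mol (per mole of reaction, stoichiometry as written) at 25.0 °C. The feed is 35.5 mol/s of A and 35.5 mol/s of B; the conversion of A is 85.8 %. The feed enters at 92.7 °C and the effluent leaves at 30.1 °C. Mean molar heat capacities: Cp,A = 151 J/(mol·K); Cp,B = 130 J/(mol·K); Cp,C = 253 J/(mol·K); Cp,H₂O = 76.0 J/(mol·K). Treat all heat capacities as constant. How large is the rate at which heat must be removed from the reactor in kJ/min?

Q_out = 65700 kJ/min

Extent of reaction ξ = 0.858 × 35.5 = 30.459 mol/s
Reaction term: ξ·ΔH°_rxn = 30.459 × -15.7 = -478.21 kJ/s
Sensible, feed 92.7→25 °C: -675.34 kJ/s
Outlet flows (mol/s): A 5.041, B 5.041, C 30.459, H₂O 30.459
Sensible, products 25→30.1 °C: 58.331 kJ/s
Q = ΔH = -1095.2 kJ/s = -1095.2 kW
Heat removed = 65713 kJ/min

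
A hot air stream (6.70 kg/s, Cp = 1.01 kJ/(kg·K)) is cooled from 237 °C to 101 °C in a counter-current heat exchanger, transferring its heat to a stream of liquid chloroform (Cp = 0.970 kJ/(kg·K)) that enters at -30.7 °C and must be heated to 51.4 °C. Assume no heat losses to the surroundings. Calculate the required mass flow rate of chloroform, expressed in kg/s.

Heat released by hot stream: Q = 6.70 × 1.01 × (237 − 101) = 920.31 kJ/s
Energy balance on cold side (adiabatic exchanger): Q = ṁ_c·Cp_c·(T_c,out − T_c,in)
ṁ_c = 920.31 / [0.970 × (51.4 − -30.7)] = 11.556 kg/s

ṁ_c = 11.6 kg/s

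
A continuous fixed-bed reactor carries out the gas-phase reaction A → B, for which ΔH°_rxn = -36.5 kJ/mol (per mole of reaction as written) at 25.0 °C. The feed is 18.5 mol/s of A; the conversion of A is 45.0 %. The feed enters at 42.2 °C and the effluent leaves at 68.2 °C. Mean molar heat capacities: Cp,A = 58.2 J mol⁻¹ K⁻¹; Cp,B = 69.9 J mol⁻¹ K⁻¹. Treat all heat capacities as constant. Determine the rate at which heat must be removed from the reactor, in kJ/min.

Q_out = 16300 kJ/min

Extent of reaction ξ = 0.450 × 18.5 = 8.325 mol/s
Reaction term: ξ·ΔH°_rxn = 8.325 × -36.5 = -303.86 kJ/s
Sensible, feed 42.2→25 °C: -18.519 kJ/s
Outlet flows (mol/s): A 10.175, B 8.325
Sensible, products 25→68.2 °C: 50.721 kJ/s
Q = ΔH = -271.66 kJ/s = -271.66 kW
Heat removed = 16300 kJ/min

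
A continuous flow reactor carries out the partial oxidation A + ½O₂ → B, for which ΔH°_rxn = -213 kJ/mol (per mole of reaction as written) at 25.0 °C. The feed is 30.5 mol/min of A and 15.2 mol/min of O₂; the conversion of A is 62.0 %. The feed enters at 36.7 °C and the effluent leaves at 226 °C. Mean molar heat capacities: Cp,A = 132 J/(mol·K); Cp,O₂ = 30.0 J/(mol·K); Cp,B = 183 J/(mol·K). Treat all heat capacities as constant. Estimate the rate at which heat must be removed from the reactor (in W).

Q_out = 50700 W

Extent of reaction ξ = 0.620 × 30.5 = 18.91 mol/min
Reaction term: ξ·ΔH°_rxn = 18.91 × -213 = -4027.8 kJ/min
Sensible, feed 36.7→25 °C: -52.439 kJ/min
Outlet flows (mol/min): A 11.59, O₂ 5.745, B 18.91
Sensible, products 25→226 °C: 1037.7 kJ/min
Q = ΔH = -3042.6 kJ/min = -50.709 kW
Heat removed = 50709 W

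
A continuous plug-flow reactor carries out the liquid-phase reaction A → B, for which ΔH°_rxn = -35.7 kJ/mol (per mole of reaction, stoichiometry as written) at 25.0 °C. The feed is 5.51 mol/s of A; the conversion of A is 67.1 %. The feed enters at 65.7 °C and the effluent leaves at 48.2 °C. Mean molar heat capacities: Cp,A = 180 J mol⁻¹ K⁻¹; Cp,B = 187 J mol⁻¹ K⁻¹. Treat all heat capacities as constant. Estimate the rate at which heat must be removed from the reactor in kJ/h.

Q_out = 535000 kJ/h

Extent of reaction ξ = 0.671 × 5.51 = 3.6972 mol/s
Reaction term: ξ·ΔH°_rxn = 3.6972 × -35.7 = -131.99 kJ/s
Sensible, feed 65.7→25 °C: -40.366 kJ/s
Outlet flows (mol/s): A 1.8128, B 3.6972
Sensible, products 25→48.2 °C: 23.61 kJ/s
Q = ΔH = -148.75 kJ/s = -148.75 kW
Heat removed = 535490 kJ/h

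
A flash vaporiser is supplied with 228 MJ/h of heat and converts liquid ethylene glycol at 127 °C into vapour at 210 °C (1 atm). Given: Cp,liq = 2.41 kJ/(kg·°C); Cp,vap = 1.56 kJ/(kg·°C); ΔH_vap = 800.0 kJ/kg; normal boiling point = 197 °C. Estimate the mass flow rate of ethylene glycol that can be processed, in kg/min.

ṁ = 3.84 kg/min

Δh = 2.41×(197−127) + 800.0 + 1.56×(210−197) = 988.98 kJ/kg
Q = 228 MJ/h = 63.333 kJ/s = 3800 kJ/min
ṁ = Q/Δh = 3800 / 988.98 = 3.8423 kg/min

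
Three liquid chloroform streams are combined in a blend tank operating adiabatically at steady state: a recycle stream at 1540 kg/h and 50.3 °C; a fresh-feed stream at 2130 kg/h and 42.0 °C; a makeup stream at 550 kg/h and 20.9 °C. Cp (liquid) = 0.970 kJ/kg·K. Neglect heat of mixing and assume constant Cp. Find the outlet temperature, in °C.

T_out = 42.3 °C

Adiabatic, steady state ⇒ Σ ṁᵢCp,ᵢ(T_out − Tᵢ) = 0
T_out = Σ ṁᵢCp,ᵢTᵢ / Σ ṁᵢCp,ᵢ
      = 173060 / 4093.4 = 42.279 °C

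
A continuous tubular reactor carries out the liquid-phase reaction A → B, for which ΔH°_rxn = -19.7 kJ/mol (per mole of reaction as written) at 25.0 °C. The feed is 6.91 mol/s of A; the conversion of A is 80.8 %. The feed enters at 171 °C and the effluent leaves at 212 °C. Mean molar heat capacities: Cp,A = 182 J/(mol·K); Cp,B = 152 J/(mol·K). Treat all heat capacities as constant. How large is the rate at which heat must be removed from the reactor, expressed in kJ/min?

Q_out = 5390 kJ/min

Extent of reaction ξ = 0.808 × 6.91 = 5.5833 mol/s
Reaction term: ξ·ΔH°_rxn = 5.5833 × -19.7 = -109.99 kJ/s
Sensible, feed 171→25 °C: -183.61 kJ/s
Outlet flows (mol/s): A 1.3267, B 5.5833
Sensible, products 25→212 °C: 203.85 kJ/s
Q = ΔH = -89.75 kJ/s = -89.75 kW
Heat removed = 5385 kJ/min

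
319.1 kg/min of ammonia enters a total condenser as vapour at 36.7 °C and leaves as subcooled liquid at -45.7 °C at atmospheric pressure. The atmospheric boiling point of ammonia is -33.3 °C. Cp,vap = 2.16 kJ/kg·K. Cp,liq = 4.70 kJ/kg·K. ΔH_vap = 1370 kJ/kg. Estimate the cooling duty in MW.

Q_c = 8.40 MW

vapour 36.7→-33.3 °C: -151.2 kJ/kg
condensation at -33.3 °C: -1370 kJ/kg
liquid -33.3→-45.7 °C: -58.28 kJ/kg
Δh = -151.2 + -1370 + -58.28 = -1579.5 kJ/kg
Q = ṁ·Δh = 319.1 kg/min × -1579.5 kJ/kg = -504010 kJ/min
|Q| = 8400.2 kW = 8.4002 MW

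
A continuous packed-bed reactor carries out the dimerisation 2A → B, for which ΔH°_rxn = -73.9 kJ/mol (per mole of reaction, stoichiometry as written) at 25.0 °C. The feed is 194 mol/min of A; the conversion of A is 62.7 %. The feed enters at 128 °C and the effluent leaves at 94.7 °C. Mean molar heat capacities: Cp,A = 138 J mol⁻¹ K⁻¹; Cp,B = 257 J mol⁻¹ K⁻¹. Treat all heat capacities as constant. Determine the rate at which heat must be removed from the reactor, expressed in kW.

Q_out = 91.1 kW

Extent of reaction ξ = 0.627 × 194 / 2 = 60.819 mol/min
Reaction term: ξ·ΔH°_rxn = 60.819 × -73.9 = -4494.5 kJ/min
Sensible, feed 128→25 °C: -2757.5 kJ/min
Outlet flows (mol/min): A 72.362, B 60.819
Sensible, products 25→94.7 °C: 1785.5 kJ/min
Q = ΔH = -5466.6 kJ/min = -91.11 kW
Heat removed = 91.11 kW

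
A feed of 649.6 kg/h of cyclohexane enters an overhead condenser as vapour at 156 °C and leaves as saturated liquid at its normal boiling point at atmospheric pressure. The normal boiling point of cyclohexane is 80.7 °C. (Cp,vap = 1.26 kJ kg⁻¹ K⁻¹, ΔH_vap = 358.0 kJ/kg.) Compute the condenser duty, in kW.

Q_c = 81.7 kW

vapour 156→80.7 °C: -94.878 kJ/kg
condensation at 80.7 °C: -358 kJ/kg
Δh = -94.878 + -358 = -452.88 kJ/kg
Q = ṁ·Δh = 649.6 kg/h × -452.88 kJ/kg = -294190 kJ/h
|Q| = 81.719 kW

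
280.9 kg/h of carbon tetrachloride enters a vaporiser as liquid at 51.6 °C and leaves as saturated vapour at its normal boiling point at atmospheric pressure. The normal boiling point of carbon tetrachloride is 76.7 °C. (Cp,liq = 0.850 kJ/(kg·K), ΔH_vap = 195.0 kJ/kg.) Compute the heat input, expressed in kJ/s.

Q = 16.9 kJ/s

liquid 51.6→76.7 °C: 21.335 kJ/kg
vaporisation at 76.7 °C: 195 kJ/kg
Δh = 21.335 + 195 = 216.34 kJ/kg
Q = ṁ·Δh = 280.9 kg/h × 216.34 kJ/kg = 60769 kJ/h
|Q| = 16.88 kW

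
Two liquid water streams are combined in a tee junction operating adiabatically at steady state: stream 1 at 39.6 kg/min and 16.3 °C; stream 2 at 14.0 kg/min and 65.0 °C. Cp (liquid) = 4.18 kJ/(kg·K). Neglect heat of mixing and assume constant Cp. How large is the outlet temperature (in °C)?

Adiabatic, steady state ⇒ Σ ṁᵢCp,ᵢ(T_out − Tᵢ) = 0
T_out = Σ ṁᵢCp,ᵢTᵢ / Σ ṁᵢCp,ᵢ
      = 6501.9 / 224.05 = 29.02 °C

T_out = 29.0 °C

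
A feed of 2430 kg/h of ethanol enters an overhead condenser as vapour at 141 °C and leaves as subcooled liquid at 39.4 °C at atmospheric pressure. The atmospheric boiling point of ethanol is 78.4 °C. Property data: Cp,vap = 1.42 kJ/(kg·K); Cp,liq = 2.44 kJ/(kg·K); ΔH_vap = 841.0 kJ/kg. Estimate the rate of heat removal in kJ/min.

vapour 141→78.4 °C: -88.892 kJ/kg
condensation at 78.4 °C: -841 kJ/kg
liquid 78.4→39.4 °C: -95.16 kJ/kg
Δh = -88.892 + -841 + -95.16 = -1025.1 kJ/kg
Q = ṁ·Δh = 2430 kg/h × -1025.1 kJ/kg = -2.4909e+06 kJ/h
|Q| = 691.91 kW = 41515 kJ/min

Q_c = 41500 kJ/min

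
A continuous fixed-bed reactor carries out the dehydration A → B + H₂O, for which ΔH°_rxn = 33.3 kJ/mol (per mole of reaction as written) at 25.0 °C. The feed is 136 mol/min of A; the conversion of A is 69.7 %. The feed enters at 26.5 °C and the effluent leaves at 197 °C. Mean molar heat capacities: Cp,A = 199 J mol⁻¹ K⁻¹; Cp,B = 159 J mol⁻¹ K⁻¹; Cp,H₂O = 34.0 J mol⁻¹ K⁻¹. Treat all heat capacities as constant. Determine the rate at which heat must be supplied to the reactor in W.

Q_in = 128000 W

Extent of reaction ξ = 0.697 × 136 = 94.792 mol/min
Reaction term: ξ·ΔH°_rxn = 94.792 × 33.3 = 3156.6 kJ/min
Sensible, feed 26.5→25 °C: -40.596 kJ/min
Outlet flows (mol/min): A 41.208, B 94.792, H₂O 94.792
Sensible, products 25→197 °C: 4557.2 kJ/min
Q = ΔH = 7673.2 kJ/min = 127.89 kW
Heat supplied = 127890 W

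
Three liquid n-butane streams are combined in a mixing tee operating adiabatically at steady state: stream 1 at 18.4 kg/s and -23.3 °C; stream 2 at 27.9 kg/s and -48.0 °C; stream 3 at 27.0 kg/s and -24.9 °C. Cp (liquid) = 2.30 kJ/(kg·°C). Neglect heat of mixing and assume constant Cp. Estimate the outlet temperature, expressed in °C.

T_out = -33.3 °C

Energy balance with Q = 0: Σ ṁᵢCp,ᵢ(T_out − Tᵢ) = 0
Σ ṁᵢCp,ᵢTᵢ = 18.4×2.30×-23.3 + 27.9×2.30×-48.0 + 27.0×2.30×-24.9 = -5612.5
Σ ṁᵢCp,ᵢ = 18.4×2.30 + 27.9×2.30 + 27.0×2.30 = 168.59
T_out = -5612.5 / 168.59 = -33.291 °C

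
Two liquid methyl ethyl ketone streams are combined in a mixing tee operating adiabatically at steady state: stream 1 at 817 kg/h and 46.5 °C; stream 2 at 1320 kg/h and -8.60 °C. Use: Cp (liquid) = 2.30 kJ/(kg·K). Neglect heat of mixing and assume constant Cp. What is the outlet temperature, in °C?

Adiabatic, steady state ⇒ Σ ṁᵢCp,ᵢ(T_out − Tᵢ) = 0
T_out = Σ ṁᵢCp,ᵢTᵢ / Σ ṁᵢCp,ᵢ
      = 61269 / 4915.1 = 12.465 °C

T_out = 12.5 °C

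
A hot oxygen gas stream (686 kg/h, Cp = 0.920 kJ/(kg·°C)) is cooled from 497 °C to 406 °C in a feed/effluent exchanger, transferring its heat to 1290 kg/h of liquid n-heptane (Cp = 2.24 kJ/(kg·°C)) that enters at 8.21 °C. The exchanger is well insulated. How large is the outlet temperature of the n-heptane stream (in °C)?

T_c,out = 28.1 °C

Heat released by hot stream: Q = 686 × 0.920 × (497 − 406) = 57432 kJ/h
Energy balance on cold side (adiabatic exchanger): Q = ṁ_c·Cp_c·(T_c,out − T_c,in)
T_c,out = 8.21 + 57432/(1290 × 2.24) = 28.085 °C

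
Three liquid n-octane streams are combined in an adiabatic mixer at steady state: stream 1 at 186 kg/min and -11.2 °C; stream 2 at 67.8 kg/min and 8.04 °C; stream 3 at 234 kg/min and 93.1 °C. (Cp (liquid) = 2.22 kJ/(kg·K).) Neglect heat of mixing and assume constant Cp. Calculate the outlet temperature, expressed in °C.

Adiabatic, steady state ⇒ Σ ṁᵢCp,ᵢ(T_out − Tᵢ) = 0
T_out = Σ ṁᵢCp,ᵢTᵢ / Σ ṁᵢCp,ᵢ
      = 44949 / 1082.9 = 41.507 °C

T_out = 41.5 °C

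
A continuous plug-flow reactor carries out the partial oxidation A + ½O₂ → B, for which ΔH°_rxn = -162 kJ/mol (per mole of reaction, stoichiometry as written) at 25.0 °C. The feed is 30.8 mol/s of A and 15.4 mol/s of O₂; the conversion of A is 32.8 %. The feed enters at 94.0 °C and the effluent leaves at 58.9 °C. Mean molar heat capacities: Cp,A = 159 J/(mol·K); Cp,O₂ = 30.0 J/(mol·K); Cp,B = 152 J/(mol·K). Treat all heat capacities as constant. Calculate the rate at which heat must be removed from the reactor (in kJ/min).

Q_out = 110000 kJ/min

Extent of reaction ξ = 0.328 × 30.8 = 10.102 mol/s
Reaction term: ξ·ΔH°_rxn = 10.102 × -162 = -1636.6 kJ/s
Sensible, feed 94.0→25 °C: -369.78 kJ/s
Outlet flows (mol/s): A 20.698, O₂ 10.349, B 10.102
Sensible, products 25→58.9 °C: 174.14 kJ/s
Q = ΔH = -1832.2 kJ/s = -1832.2 kW
Heat removed = 109930 kJ/min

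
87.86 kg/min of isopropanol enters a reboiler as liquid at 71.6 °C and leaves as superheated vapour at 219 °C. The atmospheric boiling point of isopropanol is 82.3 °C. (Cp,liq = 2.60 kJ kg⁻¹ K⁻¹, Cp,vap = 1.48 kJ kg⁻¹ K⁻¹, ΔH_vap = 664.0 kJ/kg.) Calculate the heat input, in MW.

Q = 1.31 MW

liquid 71.6→82.3 °C: 27.82 kJ/kg
vaporisation at 82.3 °C: 664 kJ/kg
vapour 82.3→219 °C: 202.32 kJ/kg
Δh = 27.82 + 664 + 202.32 = 894.14 kJ/kg
Q = ṁ·Δh = 87.86 kg/min × 894.14 kJ/kg = 78559 kJ/min
|Q| = 1309.3 kW = 1.3093 MW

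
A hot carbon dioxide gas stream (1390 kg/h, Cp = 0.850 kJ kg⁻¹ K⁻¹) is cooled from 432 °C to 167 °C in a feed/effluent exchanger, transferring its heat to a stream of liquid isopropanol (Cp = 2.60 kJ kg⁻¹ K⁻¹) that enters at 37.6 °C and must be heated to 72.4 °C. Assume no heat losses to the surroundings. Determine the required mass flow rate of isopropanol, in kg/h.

ṁ_c = 3460 kg/h

Heat released by hot stream: Q = 1390 × 0.850 × (432 − 167) = 313100 kJ/h
Energy balance on cold side (adiabatic exchanger): Q = ṁ_c·Cp_c·(T_c,out − T_c,in)
ṁ_c = 313100 / [2.60 × (72.4 − 37.6)] = 3460.4 kg/h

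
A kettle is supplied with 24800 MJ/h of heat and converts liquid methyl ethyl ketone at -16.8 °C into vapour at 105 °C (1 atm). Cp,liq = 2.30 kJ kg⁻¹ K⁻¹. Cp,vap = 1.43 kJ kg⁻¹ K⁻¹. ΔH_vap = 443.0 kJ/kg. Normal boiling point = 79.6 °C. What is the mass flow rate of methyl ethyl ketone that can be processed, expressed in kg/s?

ṁ = 9.83 kg/s

Δh = 2.30×(79.6−-16.8) + 443.0 + 1.43×(105−79.6) = 701.04 kJ/kg
Q = 24800 MJ/h = 6888.9 kJ/s = 6888.9 kJ/s
ṁ = Q/Δh = 6888.9 / 701.04 = 9.8266 kg/s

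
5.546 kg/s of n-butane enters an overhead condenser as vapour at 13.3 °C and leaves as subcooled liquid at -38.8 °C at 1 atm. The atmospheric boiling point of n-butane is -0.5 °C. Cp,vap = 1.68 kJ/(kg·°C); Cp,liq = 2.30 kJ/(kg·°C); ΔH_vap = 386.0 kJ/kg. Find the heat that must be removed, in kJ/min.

vapour 13.3→-0.5 °C: -23.184 kJ/kg
condensation at -0.5 °C: -386 kJ/kg
liquid -0.5→-38.8 °C: -88.09 kJ/kg
Δh = -23.184 + -386 + -88.09 = -497.27 kJ/kg
Q = ṁ·Δh = 5.546 kg/s × -497.27 kJ/kg = -2757.9 kJ/s
|Q| = 2757.9 kW = 165470 kJ/min

Q_c = 165000 kJ/min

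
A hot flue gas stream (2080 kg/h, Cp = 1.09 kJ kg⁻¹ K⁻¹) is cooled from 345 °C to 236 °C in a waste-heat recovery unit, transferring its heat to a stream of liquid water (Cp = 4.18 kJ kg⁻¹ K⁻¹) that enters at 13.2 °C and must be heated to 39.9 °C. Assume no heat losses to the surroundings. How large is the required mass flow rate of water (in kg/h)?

ṁ_c = 2210 kg/h

Heat released by hot stream: Q = 2080 × 1.09 × (345 − 236) = 247120 kJ/h
Energy balance on cold side (adiabatic exchanger): Q = ṁ_c·Cp_c·(T_c,out − T_c,in)
ṁ_c = 247120 / [4.18 × (39.9 − 13.2)] = 2214.3 kg/h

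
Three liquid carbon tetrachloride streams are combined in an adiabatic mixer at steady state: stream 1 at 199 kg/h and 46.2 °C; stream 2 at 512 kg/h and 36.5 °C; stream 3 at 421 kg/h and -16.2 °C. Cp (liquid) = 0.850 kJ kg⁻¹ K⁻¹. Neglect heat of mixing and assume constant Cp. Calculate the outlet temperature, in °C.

Energy balance with Q = 0: Σ ṁᵢCp,ᵢ(T_out − Tᵢ) = 0
T_out = Σ ṁᵢCp,ᵢTᵢ / Σ ṁᵢCp,ᵢ
      = 17902 / 962.2 = 18.606 °C

T_out = 18.6 °C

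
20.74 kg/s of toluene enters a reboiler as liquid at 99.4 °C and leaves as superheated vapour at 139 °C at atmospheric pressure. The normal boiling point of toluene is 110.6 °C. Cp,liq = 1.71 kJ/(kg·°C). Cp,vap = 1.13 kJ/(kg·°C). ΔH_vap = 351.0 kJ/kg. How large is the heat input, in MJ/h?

Q = 30000 MJ/h

liquid 99.4→110.6 °C: 19.152 kJ/kg
vaporisation at 110.6 °C: 351 kJ/kg
vapour 110.6→139 °C: 32.092 kJ/kg
Δh = 19.152 + 351 + 32.092 = 402.24 kJ/kg
Q = ṁ·Δh = 20.74 kg/s × 402.24 kJ/kg = 8342.5 kJ/s
|Q| = 8342.5 kW = 30033 MJ/h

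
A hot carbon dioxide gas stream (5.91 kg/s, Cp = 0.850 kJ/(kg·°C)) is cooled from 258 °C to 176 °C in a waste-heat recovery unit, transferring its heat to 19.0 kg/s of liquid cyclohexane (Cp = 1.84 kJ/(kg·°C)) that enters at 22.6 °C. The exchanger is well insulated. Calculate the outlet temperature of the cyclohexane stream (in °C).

T_c,out = 34.4 °C

Heat released by hot stream: Q = 5.91 × 0.850 × (258 − 176) = 411.93 kJ/s
Energy balance on cold side (adiabatic exchanger): Q = ṁ_c·Cp_c·(T_c,out − T_c,in)
T_c,out = 22.6 + 411.93/(19.0 × 1.84) = 34.383 °C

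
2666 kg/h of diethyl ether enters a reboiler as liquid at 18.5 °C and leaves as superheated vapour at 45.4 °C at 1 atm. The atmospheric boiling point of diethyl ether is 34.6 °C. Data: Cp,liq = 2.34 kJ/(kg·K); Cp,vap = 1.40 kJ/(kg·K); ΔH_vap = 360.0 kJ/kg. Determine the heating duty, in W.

liquid 18.5→34.6 °C: 37.674 kJ/kg
vaporisation at 34.6 °C: 360 kJ/kg
vapour 34.6→45.4 °C: 15.12 kJ/kg
Δh = 37.674 + 360 + 15.12 = 412.79 kJ/kg
Q = ṁ·Δh = 2666 kg/h × 412.79 kJ/kg = 1.1005e+06 kJ/h
|Q| = 305.7 kW = 305700 W

Q = 306000 W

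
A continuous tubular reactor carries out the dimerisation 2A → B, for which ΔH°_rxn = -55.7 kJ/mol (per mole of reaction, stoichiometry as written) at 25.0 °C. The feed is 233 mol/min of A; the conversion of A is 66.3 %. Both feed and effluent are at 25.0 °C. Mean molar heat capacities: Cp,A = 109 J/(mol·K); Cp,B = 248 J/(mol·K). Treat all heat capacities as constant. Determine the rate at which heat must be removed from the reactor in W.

Q_out = 71700 W

Extent of reaction ξ = 0.663 × 233 / 2 = 77.24 mol/min
Reaction term: ξ·ΔH°_rxn = 77.24 × -55.7 = -4302.2 kJ/min
Q = ΔH = -4302.2 kJ/min = -71.704 kW
Heat removed = 71704 W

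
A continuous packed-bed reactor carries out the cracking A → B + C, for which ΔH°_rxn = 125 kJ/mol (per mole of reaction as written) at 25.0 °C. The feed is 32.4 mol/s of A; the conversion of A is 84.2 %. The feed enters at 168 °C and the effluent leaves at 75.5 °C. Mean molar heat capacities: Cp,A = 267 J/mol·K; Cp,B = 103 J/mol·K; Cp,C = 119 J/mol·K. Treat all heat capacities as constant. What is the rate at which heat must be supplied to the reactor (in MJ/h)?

Q_in = 9170 MJ/h

Extent of reaction ξ = 0.842 × 32.4 = 27.281 mol/s
Reaction term: ξ·ΔH°_rxn = 27.281 × 125 = 3410.1 kJ/s
Sensible, feed 168→25 °C: -1237.1 kJ/s
Outlet flows (mol/s): A 5.1192, B 27.281, C 27.281
Sensible, products 25→75.5 °C: 374.87 kJ/s
Q = ΔH = 2547.9 kJ/s = 2547.9 kW
Heat supplied = 9172.5 MJ/h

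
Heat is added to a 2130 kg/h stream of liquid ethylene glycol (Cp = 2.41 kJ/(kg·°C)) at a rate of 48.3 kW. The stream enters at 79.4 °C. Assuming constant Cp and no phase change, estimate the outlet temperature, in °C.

Q = 48.3 kW = 173880 kJ/h
ΔT = Q/(ṁ·Cp) = 173880/(2130×2.41) = 33.873 K
T_out = 79.4 + 33.873 = 113.27 °C

T_out = 113 °C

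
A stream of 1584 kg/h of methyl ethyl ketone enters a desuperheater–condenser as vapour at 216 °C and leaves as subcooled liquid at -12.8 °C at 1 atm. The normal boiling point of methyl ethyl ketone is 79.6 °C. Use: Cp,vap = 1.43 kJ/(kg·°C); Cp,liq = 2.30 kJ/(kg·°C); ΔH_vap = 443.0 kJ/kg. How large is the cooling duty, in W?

vapour 216→79.6 °C: -195.05 kJ/kg
condensation at 79.6 °C: -443 kJ/kg
liquid 79.6→-12.8 °C: -212.52 kJ/kg
Δh = -195.05 + -443 + -212.52 = -850.57 kJ/kg
Q = ṁ·Δh = 1584 kg/h × -850.57 kJ/kg = -1.3473e+06 kJ/h
|Q| = 374.25 kW = 374250 W

Q_c = 374000 W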